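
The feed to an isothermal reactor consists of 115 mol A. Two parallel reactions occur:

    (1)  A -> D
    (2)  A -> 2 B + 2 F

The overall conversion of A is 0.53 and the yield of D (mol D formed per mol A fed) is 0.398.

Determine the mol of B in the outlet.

30.4 mol

Yield of D: 1ξ₁ / 115 = 0.398 → ξ₁ = 45.77 mol.
Conversion of A: 1ξ₁ + 1ξ₂ = 0.53 × 115 = 60.95 → ξ₂ = 15.18 mol.
Outlet amounts (n = n₀ + Σ ν·ξ):
  A: 115 − 1(45.77) − 1(15.18) = 54.05
  D: 0 + 1(45.77) = 45.77
  B: 0 + 2(15.18) = 30.36
  F: 0 + 2(15.18) = 30.36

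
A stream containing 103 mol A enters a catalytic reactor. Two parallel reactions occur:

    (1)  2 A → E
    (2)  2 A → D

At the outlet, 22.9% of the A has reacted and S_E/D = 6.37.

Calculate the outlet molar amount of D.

1.6 mol

Conversion of A: A consumed = 0.229 × 103 = 23.59 mol = 2ξ₁ + 2ξ₂.
Selectivity: 1ξ₁ / (1ξ₂) = 6.37 → ξ₁ = 6.37 ξ₂.
Substitute: (2·6.37 + 2) ξ₂ = 23.59 → ξ₂ = 1.6 mol, ξ₁ = 10.19 mol.
Outlet amounts (n = n₀ + Σ ν·ξ):
  A: 103 − 2(10.19) − 2(1.6) = 79.41
  E: 0 + 1(10.19) = 10.19
  D: 0 + 1(1.6) = 1.6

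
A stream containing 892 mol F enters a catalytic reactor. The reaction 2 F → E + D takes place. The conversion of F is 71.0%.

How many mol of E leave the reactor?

317 mol

F reacted = 0.71 × 892 = 633.3 mol; ν_F = −2, so ξ = 633.3/2 = 316.7 mol.
Outlet amounts (n = n₀ + ν ξ):
  F: 892 − 2(316.7) = 258.7
  E: 0 + 1(316.7) = 316.7
  D: 0 + 1(316.7) = 316.7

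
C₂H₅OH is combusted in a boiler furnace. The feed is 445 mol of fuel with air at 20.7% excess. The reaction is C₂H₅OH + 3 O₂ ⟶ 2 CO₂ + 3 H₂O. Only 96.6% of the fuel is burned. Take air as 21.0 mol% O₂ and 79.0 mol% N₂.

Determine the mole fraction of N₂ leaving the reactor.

0.709

Stoichiometric O₂ = 3 × 445 = 1335 mol; O₂ fed = 1335 × 1.207 = 1611 mol.
N₂ fed = 1611 × 79/21 = 6062 mol.
Fuel reacted = 0.966 × 445 → ξ = 429.9 mol.
Outlet (n = n₀ + ν ξ):
  C₂H₅OH: 445 − 1(429.9) = 15.13
  O₂: 1611 − 3(429.9) = 321.7
  N₂: 6062 (inert)
  CO₂: 0 + 2(429.9) = 859.7
  H₂O: 0 + 3(429.9) = 1290
Total out = 8548 mol; y_N₂ = 6062 / 8548 = 0.7091.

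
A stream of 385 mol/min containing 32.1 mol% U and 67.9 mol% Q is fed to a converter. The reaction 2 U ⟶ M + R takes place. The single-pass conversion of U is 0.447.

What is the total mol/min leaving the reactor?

385 mol/min

U reacted = 0.447 × 123.6 = 55.24 mol/min; ν_U = −2, so ξ = 55.24/2 = 27.62 mol/min.
Outlet amounts (n = n₀ + ν ξ):
  U: 123.6 − 2(27.62) = 68.34
  M: 0 + 1(27.62) = 27.62
  R: 0 + 1(27.62) = 27.62
  Q: 261.4 (inert)
Total out = 68.34 + 27.62 + 27.62 + 261.4 = 385 mol/min.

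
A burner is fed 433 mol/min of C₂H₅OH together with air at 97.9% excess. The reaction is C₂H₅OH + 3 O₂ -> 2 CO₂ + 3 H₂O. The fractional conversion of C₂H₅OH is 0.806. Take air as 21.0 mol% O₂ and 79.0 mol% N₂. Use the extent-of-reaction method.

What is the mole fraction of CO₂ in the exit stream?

Stoichiometric O₂ = 3 × 433 = 1299 mol/min; O₂ fed = 1299 × 1.979 = 2571 mol/min.
N₂ fed = 2571 × 79/21 = 9671 mol/min.
Fuel reacted = 0.806 × 433 → ξ = 349 mol/min.
Outlet (n = n₀ + ν ξ):
  C₂H₅OH: 433 − 1(349) = 84
  O₂: 2571 − 3(349) = 1524
  N₂: 9671 (inert)
  CO₂: 0 + 2(349) = 698
  H₂O: 0 + 3(349) = 1047
Total out = 13020 mol/min; y_CO₂ = 698 / 13020 = 0.0536.

0.0536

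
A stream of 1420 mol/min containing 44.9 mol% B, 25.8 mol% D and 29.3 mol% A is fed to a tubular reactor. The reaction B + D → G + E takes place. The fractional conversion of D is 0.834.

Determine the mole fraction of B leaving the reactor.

0.234

D reacted = 0.834 × 366.4 = 305.5 mol/min; ν_D = −1, so ξ = 305.5/1 = 305.5 mol/min.
Outlet amounts (n = n₀ + ν ξ):
  B: 637.6 − 1(305.5) = 332
  D: 366.4 − 1(305.5) = 60.82
  G: 0 + 1(305.5) = 305.5
  E: 0 + 1(305.5) = 305.5
  A: 416.1 (inert)
Total out = 1420 mol/min; y_B = 332 / 1420 = 0.2338.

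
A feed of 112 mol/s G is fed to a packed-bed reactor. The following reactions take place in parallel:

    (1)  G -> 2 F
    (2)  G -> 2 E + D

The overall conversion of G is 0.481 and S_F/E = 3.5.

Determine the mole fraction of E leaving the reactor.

Conversion of G: G consumed = 0.481 × 112 = 53.87 mol/s = 1ξ₁ + 1ξ₂.
Selectivity: 2ξ₁ / (2ξ₂) = 3.5 → ξ₁ = 3.5 ξ₂.
Substitute: (1·3.5 + 1) ξ₂ = 53.87 → ξ₂ = 11.97 mol/s, ξ₁ = 41.9 mol/s.
Outlet amounts (n = n₀ + Σ ν·ξ):
  G: 112 − 1(41.9) − 1(11.97) = 58.13
  F: 0 + 2(41.9) = 83.8
  E: 0 + 2(11.97) = 23.94
  D: 0 + 1(11.97) = 11.97
Total out = 177.8 mol/s; y_E = 23.94 / 177.8 = 0.1346.

0.135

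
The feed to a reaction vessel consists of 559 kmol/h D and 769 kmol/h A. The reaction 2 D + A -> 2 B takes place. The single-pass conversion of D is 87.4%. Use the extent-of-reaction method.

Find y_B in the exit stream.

0.451

D reacted = 0.874 × 559 = 488.6 kmol/h; ν_D = −2, so ξ = 488.6/2 = 244.3 kmol/h.
Outlet amounts (n = n₀ + ν ξ):
  D: 559 − 2(244.3) = 70.43
  A: 769 − 1(244.3) = 524.7
  B: 0 + 2(244.3) = 488.6
Total out = 1084 kmol/h; y_B = 488.6 / 1084 = 0.4508.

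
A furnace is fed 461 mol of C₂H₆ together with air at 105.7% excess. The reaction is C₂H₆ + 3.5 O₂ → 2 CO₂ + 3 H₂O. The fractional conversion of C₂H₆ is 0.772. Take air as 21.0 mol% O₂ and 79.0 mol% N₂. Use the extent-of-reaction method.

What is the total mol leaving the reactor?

Stoichiometric O₂ = 3.5 × 461 = 1614 mol; O₂ fed = 1614 × 2.057 = 3319 mol.
N₂ fed = 3319 × 79/21 = 12490 mol.
Fuel reacted = 0.772 × 461 → ξ = 355.9 mol.
Outlet (n = n₀ + ν ξ):
  C₂H₆: 461 − 1(355.9) = 105.1
  O₂: 3319 − 3.5(355.9) = 2073
  N₂: 12490 (inert)
  CO₂: 0 + 2(355.9) = 711.8
  H₂O: 0 + 3(355.9) = 1068
Total out = 105.1 + 2073 + 12490 + 711.8 + 1068 = 16440 mol.

16400 mol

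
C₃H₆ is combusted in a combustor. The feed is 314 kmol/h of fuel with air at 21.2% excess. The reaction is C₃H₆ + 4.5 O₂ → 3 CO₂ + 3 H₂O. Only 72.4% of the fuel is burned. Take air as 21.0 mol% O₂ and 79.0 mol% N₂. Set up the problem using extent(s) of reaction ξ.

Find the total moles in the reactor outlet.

Stoichiometric O₂ = 4.5 × 314 = 1413 kmol/h; O₂ fed = 1413 × 1.212 = 1713 kmol/h.
N₂ fed = 1713 × 79/21 = 6442 kmol/h.
Fuel reacted = 0.724 × 314 → ξ = 227.3 kmol/h.
Outlet (n = n₀ + ν ξ):
  C₃H₆: 314 − 1(227.3) = 86.66
  O₂: 1713 − 4.5(227.3) = 689.5
  N₂: 6442 (inert)
  CO₂: 0 + 3(227.3) = 682
  H₂O: 0 + 3(227.3) = 682
Total out = 86.66 + 689.5 + 6442 + 682 + 682 = 8583 kmol/h.

8580 kmol/h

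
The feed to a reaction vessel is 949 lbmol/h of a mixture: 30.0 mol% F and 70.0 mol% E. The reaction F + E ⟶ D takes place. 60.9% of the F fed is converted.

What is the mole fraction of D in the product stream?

F reacted = 0.609 × 284.7 = 173.4 lbmol/h; ν_F = −1, so ξ = 173.4/1 = 173.4 lbmol/h.
Outlet amounts (n = n₀ + ν ξ):
  F: 284.7 − 1(173.4) = 111.3
  E: 664.3 − 1(173.4) = 490.9
  D: 0 + 1(173.4) = 173.4
Total out = 775.6 lbmol/h; y_D = 173.4 / 775.6 = 0.2235.

0.224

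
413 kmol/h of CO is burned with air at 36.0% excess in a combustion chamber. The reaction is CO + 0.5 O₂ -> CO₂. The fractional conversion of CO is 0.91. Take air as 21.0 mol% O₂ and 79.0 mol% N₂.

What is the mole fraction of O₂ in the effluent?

0.0595

Stoichiometric O₂ = 0.5 × 413 = 206.5 kmol/h; O₂ fed = 206.5 × 1.360 = 280.8 kmol/h.
N₂ fed = 280.8 × 79/21 = 1056 kmol/h.
Fuel reacted = 0.91 × 413 → ξ = 375.8 kmol/h.
Outlet (n = n₀ + ν ξ):
  CO: 413 − 1(375.8) = 37.17
  O₂: 280.8 − 0.5(375.8) = 92.92
  N₂: 1056 (inert)
  CO₂: 0 + 1(375.8) = 375.8
Total out = 1562 kmol/h; y_O₂ = 92.92 / 1562 = 0.05948.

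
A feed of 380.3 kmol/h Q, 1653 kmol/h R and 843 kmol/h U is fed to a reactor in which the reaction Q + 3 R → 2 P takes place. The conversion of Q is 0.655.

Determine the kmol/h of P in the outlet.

Q reacted = 0.655 × 380.3 = 249.1 kmol/h; ν_Q = −1, so ξ = 249.1/1 = 249.1 kmol/h.
Outlet amounts (n = n₀ + ν ξ):
  Q: 380.3 − 1(249.1) = 131.2
  R: 1653 − 3(249.1) = 905.7
  P: 0 + 2(249.1) = 498.2
  U: 843 (inert)

498 kmol/h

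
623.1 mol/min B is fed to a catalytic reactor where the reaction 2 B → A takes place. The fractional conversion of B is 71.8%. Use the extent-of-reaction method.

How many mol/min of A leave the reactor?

224 mol/min

B reacted = 0.718 × 623.1 = 447.4 mol/min; ν_B = −2, so ξ = 447.4/2 = 223.7 mol/min.
Outlet amounts (n = n₀ + ν ξ):
  B: 623.1 − 2(223.7) = 175.7
  A: 0 + 1(223.7) = 223.7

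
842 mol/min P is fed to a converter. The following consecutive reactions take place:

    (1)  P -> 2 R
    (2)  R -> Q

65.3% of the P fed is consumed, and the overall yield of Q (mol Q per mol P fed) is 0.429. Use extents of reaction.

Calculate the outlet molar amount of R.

738 mol/min

Conversion of P: P consumed = 1ξ₁ = 0.653 × 842 → ξ₁ = 549.8 mol/min.
Yield of Q: 1ξ₂ / 842 = 0.429 → ξ₂ = 361.2 mol/min.
Outlet amounts (n = n₀ + Σ ν·ξ):
  P: 842 − 1(549.8) = 292.2
  R: 0 + 2(549.8) − 1(361.2) = 738.4
  Q: 0 + 1(361.2) = 361.2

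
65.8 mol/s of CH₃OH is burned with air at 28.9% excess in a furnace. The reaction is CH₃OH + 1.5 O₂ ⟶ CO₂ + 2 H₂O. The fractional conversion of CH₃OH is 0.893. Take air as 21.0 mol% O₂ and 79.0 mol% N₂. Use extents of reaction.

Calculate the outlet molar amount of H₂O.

118 mol/s

Stoichiometric O₂ = 1.5 × 65.8 = 98.7 mol/s; O₂ fed = 98.7 × 1.289 = 127.2 mol/s.
N₂ fed = 127.2 × 79/21 = 478.6 mol/s.
Fuel reacted = 0.893 × 65.8 → ξ = 58.76 mol/s.
Outlet (n = n₀ + ν ξ):
  CH₃OH: 65.8 − 1(58.76) = 7.041
  O₂: 127.2 − 1.5(58.76) = 39.09
  N₂: 478.6 (inert)
  CO₂: 0 + 1(58.76) = 58.76
  H₂O: 0 + 2(58.76) = 117.5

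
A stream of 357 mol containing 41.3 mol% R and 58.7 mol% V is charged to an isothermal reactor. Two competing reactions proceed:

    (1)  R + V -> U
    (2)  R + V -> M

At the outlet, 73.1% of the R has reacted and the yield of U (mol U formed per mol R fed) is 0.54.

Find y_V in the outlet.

Yield of U: 1ξ₁ / 147.4 = 0.54 → ξ₁ = 79.62 mol.
Conversion of R: 1ξ₁ + 1ξ₂ = 0.731 × 147.4 = 107.8 → ξ₂ = 28.16 mol.
Outlet amounts (n = n₀ + Σ ν·ξ):
  R: 147.4 − 1(79.62) − 1(28.16) = 39.66
  V: 209.6 − 1(79.62) − 1(28.16) = 101.8
  U: 0 + 1(79.62) = 79.62
  M: 0 + 1(28.16) = 28.16
Total out = 249.2 mol; y_V = 101.8 / 249.2 = 0.4084.

0.408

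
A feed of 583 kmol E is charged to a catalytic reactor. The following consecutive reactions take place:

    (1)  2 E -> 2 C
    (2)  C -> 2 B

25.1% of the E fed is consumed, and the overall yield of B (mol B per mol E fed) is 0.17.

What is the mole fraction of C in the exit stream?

Conversion of E: E consumed = 2ξ₁ = 0.251 × 583 → ξ₁ = 73.17 kmol.
Yield of B: 2ξ₂ / 583 = 0.17 → ξ₂ = 49.56 kmol.
Outlet amounts (n = n₀ + Σ ν·ξ):
  E: 583 − 2(73.17) = 436.7
  C: 0 + 2(73.17) − 1(49.56) = 96.78
  B: 0 + 2(49.56) = 99.11
Total out = 632.6 kmol; y_C = 96.78 / 632.6 = 0.153.

0.153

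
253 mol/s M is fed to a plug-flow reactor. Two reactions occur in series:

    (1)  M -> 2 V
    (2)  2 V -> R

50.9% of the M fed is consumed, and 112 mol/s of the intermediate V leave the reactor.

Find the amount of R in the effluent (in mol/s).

72.8 mol/s

Conversion of M: M consumed = 1ξ₁ = 0.509 × 253 → ξ₁ = 128.8 mol/s.
V balance: n_V = 0 + 2ξ₁ − 2ξ₂ = 112 → ξ₂ = (2·128.8 − 112)/2 = 72.78 mol/s.
Outlet amounts (n = n₀ + Σ ν·ξ):
  M: 253 − 1(128.8) = 124.2
  V: 0 + 2(128.8) − 2(72.78) = 112
  R: 0 + 1(72.78) = 72.78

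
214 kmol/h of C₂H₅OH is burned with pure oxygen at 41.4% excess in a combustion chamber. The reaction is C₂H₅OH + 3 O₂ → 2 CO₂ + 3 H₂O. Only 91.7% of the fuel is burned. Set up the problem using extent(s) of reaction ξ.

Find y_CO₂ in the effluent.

0.298

Stoichiometric O₂ = 3 × 214 = 642 kmol/h; O₂ fed = 642 × 1.414 = 907.8 kmol/h.
Fuel reacted = 0.917 × 214 → ξ = 196.2 kmol/h.
Outlet (n = n₀ + ν ξ):
  C₂H₅OH: 214 − 1(196.2) = 17.76
  O₂: 907.8 − 3(196.2) = 319.1
  CO₂: 0 + 2(196.2) = 392.5
  H₂O: 0 + 3(196.2) = 588.7
Total out = 1318 kmol/h; y_CO₂ = 392.5 / 1318 = 0.2978.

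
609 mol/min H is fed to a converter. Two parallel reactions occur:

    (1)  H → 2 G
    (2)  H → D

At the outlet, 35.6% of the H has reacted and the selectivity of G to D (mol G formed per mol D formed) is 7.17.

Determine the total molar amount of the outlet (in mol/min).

779 mol/min

Conversion of H: H consumed = 0.356 × 609 = 216.8 mol/min = 1ξ₁ + 1ξ₂.
Selectivity: 2ξ₁ / (1ξ₂) = 7.17 → ξ₁ = 3.585 ξ₂.
Substitute: (1·3.585 + 1) ξ₂ = 216.8 → ξ₂ = 47.29 mol/min, ξ₁ = 169.5 mol/min.
Outlet amounts (n = n₀ + Σ ν·ξ):
  H: 609 − 1(169.5) − 1(47.29) = 392.2
  G: 0 + 2(169.5) = 339
  D: 0 + 1(47.29) = 47.29
Total out = 392.2 + 339 + 47.29 = 778.5 mol/min.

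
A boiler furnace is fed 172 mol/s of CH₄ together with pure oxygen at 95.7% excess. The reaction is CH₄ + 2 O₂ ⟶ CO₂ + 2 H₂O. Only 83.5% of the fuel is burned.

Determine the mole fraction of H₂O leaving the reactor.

Stoichiometric O₂ = 2 × 172 = 344 mol/s; O₂ fed = 344 × 1.957 = 673.2 mol/s.
Fuel reacted = 0.835 × 172 → ξ = 143.6 mol/s.
Outlet (n = n₀ + ν ξ):
  CH₄: 172 − 1(143.6) = 28.38
  O₂: 673.2 − 2(143.6) = 386
  CO₂: 0 + 1(143.6) = 143.6
  H₂O: 0 + 2(143.6) = 287.2
Total out = 845.2 mol/s; y_H₂O = 287.2 / 845.2 = 0.3398.

0.34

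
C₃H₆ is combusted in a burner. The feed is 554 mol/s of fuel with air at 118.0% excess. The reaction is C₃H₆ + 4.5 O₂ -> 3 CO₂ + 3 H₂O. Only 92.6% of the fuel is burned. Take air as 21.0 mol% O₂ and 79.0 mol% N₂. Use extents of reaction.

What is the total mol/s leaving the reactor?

Stoichiometric O₂ = 4.5 × 554 = 2493 mol/s; O₂ fed = 2493 × 2.180 = 5435 mol/s.
N₂ fed = 5435 × 79/21 = 20440 mol/s.
Fuel reacted = 0.926 × 554 → ξ = 513 mol/s.
Outlet (n = n₀ + ν ξ):
  C₃H₆: 554 − 1(513) = 41
  O₂: 5435 − 4.5(513) = 3126
  N₂: 20440 (inert)
  CO₂: 0 + 3(513) = 1539
  H₂O: 0 + 3(513) = 1539
Total out = 41 + 3126 + 20440 + 1539 + 1539 = 26690 mol/s.

26700 mol/s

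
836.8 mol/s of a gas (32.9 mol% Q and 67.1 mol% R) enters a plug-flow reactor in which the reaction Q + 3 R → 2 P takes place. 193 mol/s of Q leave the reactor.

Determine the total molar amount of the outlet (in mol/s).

For Q: n = n₀ − 1ξ → 193 = 275.3 − 1ξ, giving ξ = 82.31 mol/s.
Outlet amounts (n = n₀ + ν ξ):
  Q: 275.3 − 1(82.31) = 193
  R: 561.5 − 3(82.31) = 314.6
  P: 0 + 2(82.31) = 164.6
Total out = 193 + 314.6 + 164.6 = 672.2 mol/s.

672 mol/s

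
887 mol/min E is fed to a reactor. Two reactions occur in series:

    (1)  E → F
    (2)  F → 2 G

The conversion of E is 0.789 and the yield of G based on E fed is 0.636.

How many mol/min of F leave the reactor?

418 mol/min

Conversion of E: E consumed = 1ξ₁ = 0.789 × 887 → ξ₁ = 699.8 mol/min.
Yield of G: 2ξ₂ / 887 = 0.636 → ξ₂ = 282.1 mol/min.
Outlet amounts (n = n₀ + Σ ν·ξ):
  E: 887 − 1(699.8) = 187.2
  F: 0 + 1(699.8) − 1(282.1) = 417.8
  G: 0 + 2(282.1) = 564.1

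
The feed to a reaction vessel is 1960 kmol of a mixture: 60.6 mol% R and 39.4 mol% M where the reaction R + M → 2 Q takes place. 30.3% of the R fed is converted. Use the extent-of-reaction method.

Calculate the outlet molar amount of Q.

720 kmol

R reacted = 0.303 × 1188 = 359.9 kmol; ν_R = −1, so ξ = 359.9/1 = 359.9 kmol.
Outlet amounts (n = n₀ + ν ξ):
  R: 1188 − 1(359.9) = 827.9
  M: 772.2 − 1(359.9) = 412.3
  Q: 0 + 2(359.9) = 719.8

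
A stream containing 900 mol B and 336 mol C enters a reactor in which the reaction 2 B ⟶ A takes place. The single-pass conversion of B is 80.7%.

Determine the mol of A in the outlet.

363 mol

B reacted = 0.807 × 900 = 726.3 mol; ν_B = −2, so ξ = 726.3/2 = 363.2 mol.
Outlet amounts (n = n₀ + ν ξ):
  B: 900 − 2(363.2) = 173.7
  A: 0 + 1(363.2) = 363.2
  C: 336 (inert)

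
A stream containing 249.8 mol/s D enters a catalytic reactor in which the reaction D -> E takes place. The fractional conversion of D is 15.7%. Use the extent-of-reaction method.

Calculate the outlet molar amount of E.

D reacted = 0.157 × 249.8 = 39.22 mol/s; ν_D = −1, so ξ = 39.22/1 = 39.22 mol/s.
Outlet amounts (n = n₀ + ν ξ):
  D: 249.8 − 1(39.22) = 210.6
  E: 0 + 1(39.22) = 39.22

39.2 mol/s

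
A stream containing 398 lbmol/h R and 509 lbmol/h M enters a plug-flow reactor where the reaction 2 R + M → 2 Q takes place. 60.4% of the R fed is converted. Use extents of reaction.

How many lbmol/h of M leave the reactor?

R reacted = 0.604 × 398 = 240.4 lbmol/h; ν_R = −2, so ξ = 240.4/2 = 120.2 lbmol/h.
Outlet amounts (n = n₀ + ν ξ):
  R: 398 − 2(120.2) = 157.6
  M: 509 − 1(120.2) = 388.8
  Q: 0 + 2(120.2) = 240.4

389 lbmol/h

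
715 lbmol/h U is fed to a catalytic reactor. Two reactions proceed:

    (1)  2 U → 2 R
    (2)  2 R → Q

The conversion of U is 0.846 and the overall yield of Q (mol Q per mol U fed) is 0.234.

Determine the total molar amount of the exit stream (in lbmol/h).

Conversion of U: U consumed = 2ξ₁ = 0.846 × 715 → ξ₁ = 302.4 lbmol/h.
Yield of Q: 1ξ₂ / 715 = 0.234 → ξ₂ = 167.3 lbmol/h.
Outlet amounts (n = n₀ + Σ ν·ξ):
  U: 715 − 2(302.4) = 110.1
  R: 0 + 2(302.4) − 2(167.3) = 270.3
  Q: 0 + 1(167.3) = 167.3
Total out = 110.1 + 270.3 + 167.3 = 547.7 lbmol/h.

548 lbmol/h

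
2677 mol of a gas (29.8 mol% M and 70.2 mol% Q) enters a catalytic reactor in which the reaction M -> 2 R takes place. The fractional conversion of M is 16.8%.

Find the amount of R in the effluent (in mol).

M reacted = 0.168 × 797.7 = 134 mol; ν_M = −1, so ξ = 134/1 = 134 mol.
Outlet amounts (n = n₀ + ν ξ):
  M: 797.7 − 1(134) = 663.7
  R: 0 + 2(134) = 268
  Q: 1879 (inert)

268 mol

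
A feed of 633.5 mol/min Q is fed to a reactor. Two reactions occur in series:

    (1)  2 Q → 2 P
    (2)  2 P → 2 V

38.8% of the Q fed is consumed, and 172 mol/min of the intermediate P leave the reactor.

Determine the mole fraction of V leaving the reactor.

Conversion of Q: Q consumed = 2ξ₁ = 0.388 × 633.5 → ξ₁ = 122.9 mol/min.
P balance: n_P = 0 + 2ξ₁ − 2ξ₂ = 172 → ξ₂ = (2·122.9 − 172)/2 = 36.9 mol/min.
Outlet amounts (n = n₀ + Σ ν·ξ):
  Q: 633.5 − 2(122.9) = 387.7
  P: 0 + 2(122.9) − 2(36.9) = 172
  V: 0 + 2(36.9) = 73.8
Total out = 633.5 mol/min; y_V = 73.8 / 633.5 = 0.1165.

0.116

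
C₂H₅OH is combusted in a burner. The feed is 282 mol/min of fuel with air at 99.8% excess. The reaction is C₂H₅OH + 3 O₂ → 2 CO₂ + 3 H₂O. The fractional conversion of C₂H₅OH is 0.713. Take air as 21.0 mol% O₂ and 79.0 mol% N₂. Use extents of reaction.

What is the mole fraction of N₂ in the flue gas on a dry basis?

Stoichiometric O₂ = 3 × 282 = 846 mol/min; O₂ fed = 846 × 1.998 = 1690 mol/min.
N₂ fed = 1690 × 79/21 = 6359 mol/min.
Fuel reacted = 0.713 × 282 → ξ = 201.1 mol/min.
Outlet (n = n₀ + ν ξ):
  C₂H₅OH: 282 − 1(201.1) = 80.93
  O₂: 1690 − 3(201.1) = 1087
  N₂: 6359 (inert)
  CO₂: 0 + 2(201.1) = 402.1
  H₂O: 0 + 3(201.1) = 603.2
Dry total = 7929 mol/min; y_N₂ (dry) = 6359 / 7929 = 0.802.

0.802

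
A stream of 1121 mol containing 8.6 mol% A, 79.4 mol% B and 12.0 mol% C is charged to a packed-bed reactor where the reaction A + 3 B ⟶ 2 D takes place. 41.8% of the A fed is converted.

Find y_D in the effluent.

A reacted = 0.418 × 96.41 = 40.3 mol; ν_A = −1, so ξ = 40.3/1 = 40.3 mol.
Outlet amounts (n = n₀ + ν ξ):
  A: 96.41 − 1(40.3) = 56.11
  B: 890.1 − 3(40.3) = 769.2
  D: 0 + 2(40.3) = 80.6
  C: 134.5 (inert)
Total out = 1040 mol; y_D = 80.6 / 1040 = 0.07747.

0.0775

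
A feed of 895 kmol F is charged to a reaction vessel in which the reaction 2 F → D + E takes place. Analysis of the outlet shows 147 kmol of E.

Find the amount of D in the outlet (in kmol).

For E: n = n₀ + 1ξ → 147 = 0 + 1ξ, giving ξ = 147 kmol.
Outlet amounts (n = n₀ + ν ξ):
  F: 895 − 2(147) = 601
  D: 0 + 1(147) = 147
  E: 0 + 1(147) = 147

147 kmol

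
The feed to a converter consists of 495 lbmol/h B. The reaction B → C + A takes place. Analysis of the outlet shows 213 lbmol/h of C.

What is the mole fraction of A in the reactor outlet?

For C: n = n₀ + 1ξ → 213 = 0 + 1ξ, giving ξ = 213 lbmol/h.
Outlet amounts (n = n₀ + ν ξ):
  B: 495 − 1(213) = 282
  C: 0 + 1(213) = 213
  A: 0 + 1(213) = 213
Total out = 708 lbmol/h; y_A = 213 / 708 = 0.3008.

0.301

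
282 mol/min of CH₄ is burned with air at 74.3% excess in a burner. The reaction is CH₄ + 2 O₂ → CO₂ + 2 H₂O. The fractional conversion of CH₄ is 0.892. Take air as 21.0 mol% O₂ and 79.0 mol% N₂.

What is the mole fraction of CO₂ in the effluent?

0.0507

Stoichiometric O₂ = 2 × 282 = 564 mol/min; O₂ fed = 564 × 1.743 = 983.1 mol/min.
N₂ fed = 983.1 × 79/21 = 3698 mol/min.
Fuel reacted = 0.892 × 282 → ξ = 251.5 mol/min.
Outlet (n = n₀ + ν ξ):
  CH₄: 282 − 1(251.5) = 30.46
  O₂: 983.1 − 2(251.5) = 480
  N₂: 3698 (inert)
  CO₂: 0 + 1(251.5) = 251.5
  H₂O: 0 + 2(251.5) = 503.1
Total out = 4963 mol/min; y_CO₂ = 251.5 / 4963 = 0.05068.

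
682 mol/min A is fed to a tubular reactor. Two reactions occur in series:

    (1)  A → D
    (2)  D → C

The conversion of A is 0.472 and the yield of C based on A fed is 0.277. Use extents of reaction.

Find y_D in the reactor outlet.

Conversion of A: A consumed = 1ξ₁ = 0.472 × 682 → ξ₁ = 321.9 mol/min.
Yield of C: 1ξ₂ / 682 = 0.277 → ξ₂ = 188.9 mol/min.
Outlet amounts (n = n₀ + Σ ν·ξ):
  A: 682 − 1(321.9) = 360.1
  D: 0 + 1(321.9) − 1(188.9) = 133
  C: 0 + 1(188.9) = 188.9
Total out = 682 mol/min; y_D = 133 / 682 = 0.195.

0.195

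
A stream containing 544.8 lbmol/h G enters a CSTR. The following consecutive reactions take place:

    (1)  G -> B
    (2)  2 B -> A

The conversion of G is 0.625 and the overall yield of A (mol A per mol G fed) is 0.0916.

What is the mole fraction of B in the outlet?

0.486

Conversion of G: G consumed = 1ξ₁ = 0.625 × 544.8 → ξ₁ = 340.5 lbmol/h.
Yield of A: 1ξ₂ / 544.8 = 0.0916 → ξ₂ = 49.9 lbmol/h.
Outlet amounts (n = n₀ + Σ ν·ξ):
  G: 544.8 − 1(340.5) = 204.3
  B: 0 + 1(340.5) − 2(49.9) = 240.7
  A: 0 + 1(49.9) = 49.9
Total out = 494.9 lbmol/h; y_B = 240.7 / 494.9 = 0.4863.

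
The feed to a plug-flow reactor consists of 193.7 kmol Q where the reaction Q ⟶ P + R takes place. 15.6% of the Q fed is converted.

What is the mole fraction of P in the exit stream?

Q reacted = 0.156 × 193.7 = 30.22 kmol; ν_Q = −1, so ξ = 30.22/1 = 30.22 kmol.
Outlet amounts (n = n₀ + ν ξ):
  Q: 193.7 − 1(30.22) = 163.5
  P: 0 + 1(30.22) = 30.22
  R: 0 + 1(30.22) = 30.22
Total out = 223.9 kmol; y_P = 30.22 / 223.9 = 0.1349.

0.135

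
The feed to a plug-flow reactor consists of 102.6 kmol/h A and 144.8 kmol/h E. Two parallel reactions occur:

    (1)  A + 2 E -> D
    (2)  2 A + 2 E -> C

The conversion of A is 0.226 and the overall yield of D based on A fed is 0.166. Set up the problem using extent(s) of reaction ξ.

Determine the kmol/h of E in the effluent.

Yield of D: 1ξ₁ / 102.6 = 0.166 → ξ₁ = 17.03 kmol/h.
Conversion of A: 1ξ₁ + 2ξ₂ = 0.226 × 102.6 = 23.19 → ξ₂ = 3.078 kmol/h.
Outlet amounts (n = n₀ + Σ ν·ξ):
  A: 102.6 − 1(17.03) − 2(3.078) = 79.41
  E: 144.8 − 2(17.03) − 2(3.078) = 104.6
  D: 0 + 1(17.03) = 17.03
  C: 0 + 1(3.078) = 3.078

105 kmol/h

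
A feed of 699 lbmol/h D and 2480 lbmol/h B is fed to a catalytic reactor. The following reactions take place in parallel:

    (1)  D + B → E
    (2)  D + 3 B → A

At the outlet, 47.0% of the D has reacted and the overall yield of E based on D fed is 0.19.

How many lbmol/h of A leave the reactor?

196 lbmol/h

Yield of E: 1ξ₁ / 699 = 0.19 → ξ₁ = 132.8 lbmol/h.
Conversion of D: 1ξ₁ + 1ξ₂ = 0.47 × 699 = 328.5 → ξ₂ = 195.7 lbmol/h.
Outlet amounts (n = n₀ + Σ ν·ξ):
  D: 699 − 1(132.8) − 1(195.7) = 370.5
  B: 2480 − 1(132.8) − 3(195.7) = 1760
  E: 0 + 1(132.8) = 132.8
  A: 0 + 1(195.7) = 195.7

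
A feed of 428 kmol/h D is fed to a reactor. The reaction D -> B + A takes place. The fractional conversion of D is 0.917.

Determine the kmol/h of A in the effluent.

392 kmol/h

D reacted = 0.917 × 428 = 392.5 kmol/h; ν_D = −1, so ξ = 392.5/1 = 392.5 kmol/h.
Outlet amounts (n = n₀ + ν ξ):
  D: 428 − 1(392.5) = 35.52
  B: 0 + 1(392.5) = 392.5
  A: 0 + 1(392.5) = 392.5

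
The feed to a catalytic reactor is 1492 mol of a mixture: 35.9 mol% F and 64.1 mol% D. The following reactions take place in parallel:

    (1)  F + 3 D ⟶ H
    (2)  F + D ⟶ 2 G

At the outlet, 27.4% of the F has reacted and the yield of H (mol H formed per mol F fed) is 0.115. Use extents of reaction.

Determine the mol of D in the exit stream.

686 mol

Yield of H: 1ξ₁ / 535.6 = 0.115 → ξ₁ = 61.6 mol.
Conversion of F: 1ξ₁ + 1ξ₂ = 0.274 × 535.6 = 146.8 → ξ₂ = 85.16 mol.
Outlet amounts (n = n₀ + Σ ν·ξ):
  F: 535.6 − 1(61.6) − 1(85.16) = 388.9
  D: 956.4 − 3(61.6) − 1(85.16) = 686.4
  H: 0 + 1(61.6) = 61.6
  G: 0 + 2(85.16) = 170.3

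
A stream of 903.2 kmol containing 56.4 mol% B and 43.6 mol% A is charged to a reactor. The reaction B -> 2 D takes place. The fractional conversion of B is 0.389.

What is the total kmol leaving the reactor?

B reacted = 0.389 × 509.4 = 198.2 kmol; ν_B = −1, so ξ = 198.2/1 = 198.2 kmol.
Outlet amounts (n = n₀ + ν ξ):
  B: 509.4 − 1(198.2) = 311.2
  D: 0 + 2(198.2) = 396.3
  A: 393.8 (inert)
Total out = 311.2 + 396.3 + 393.8 = 1101 kmol.

1100 kmol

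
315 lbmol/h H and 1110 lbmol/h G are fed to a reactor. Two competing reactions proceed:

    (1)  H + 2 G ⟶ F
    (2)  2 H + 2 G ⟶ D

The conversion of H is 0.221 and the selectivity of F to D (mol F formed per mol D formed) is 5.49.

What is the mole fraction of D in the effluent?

Conversion of H: H consumed = 0.221 × 315 = 69.61 lbmol/h = 1ξ₁ + 2ξ₂.
Selectivity: 1ξ₁ / (1ξ₂) = 5.49 → ξ₁ = 5.49 ξ₂.
Substitute: (1·5.49 + 2) ξ₂ = 69.61 → ξ₂ = 9.294 lbmol/h, ξ₁ = 51.03 lbmol/h.
Outlet amounts (n = n₀ + Σ ν·ξ):
  H: 315 − 1(51.03) − 2(9.294) = 245.4
  G: 1110 − 2(51.03) − 2(9.294) = 989.4
  F: 0 + 1(51.03) = 51.03
  D: 0 + 1(9.294) = 9.294
Total out = 1295 lbmol/h; y_D = 9.294 / 1295 = 0.007177.

0.00718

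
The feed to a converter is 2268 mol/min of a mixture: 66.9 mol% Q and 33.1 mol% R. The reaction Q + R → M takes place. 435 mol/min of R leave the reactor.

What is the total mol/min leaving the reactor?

1950 mol/min

For R: n = n₀ − 1ξ → 435 = 750.7 − 1ξ, giving ξ = 315.7 mol/min.
Outlet amounts (n = n₀ + ν ξ):
  Q: 1517 − 1(315.7) = 1202
  R: 750.7 − 1(315.7) = 435
  M: 0 + 1(315.7) = 315.7
Total out = 1202 + 435 + 315.7 = 1952 mol/min.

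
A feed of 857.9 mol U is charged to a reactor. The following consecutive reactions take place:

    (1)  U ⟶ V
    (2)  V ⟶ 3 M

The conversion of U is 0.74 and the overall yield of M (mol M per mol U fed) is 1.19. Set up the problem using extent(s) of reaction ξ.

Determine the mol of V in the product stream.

295 mol

Conversion of U: U consumed = 1ξ₁ = 0.74 × 857.9 → ξ₁ = 634.8 mol.
Yield of M: 3ξ₂ / 857.9 = 1.19 → ξ₂ = 340.3 mol.
Outlet amounts (n = n₀ + Σ ν·ξ):
  U: 857.9 − 1(634.8) = 223.1
  V: 0 + 1(634.8) − 1(340.3) = 294.5
  M: 0 + 3(340.3) = 1021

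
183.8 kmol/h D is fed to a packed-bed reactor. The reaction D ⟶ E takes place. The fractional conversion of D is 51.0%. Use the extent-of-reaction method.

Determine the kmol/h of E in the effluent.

93.7 kmol/h

D reacted = 0.51 × 183.8 = 93.74 kmol/h; ν_D = −1, so ξ = 93.74/1 = 93.74 kmol/h.
Outlet amounts (n = n₀ + ν ξ):
  D: 183.8 − 1(93.74) = 90.06
  E: 0 + 1(93.74) = 93.74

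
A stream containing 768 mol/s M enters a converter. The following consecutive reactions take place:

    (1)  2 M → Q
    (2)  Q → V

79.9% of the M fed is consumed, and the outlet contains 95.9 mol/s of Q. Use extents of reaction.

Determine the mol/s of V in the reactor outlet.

Conversion of M: M consumed = 2ξ₁ = 0.799 × 768 → ξ₁ = 306.8 mol/s.
Q balance: n_Q = 0 + 1ξ₁ − 1ξ₂ = 95.9 → ξ₂ = (1·306.8 − 95.9)/1 = 210.9 mol/s.
Outlet amounts (n = n₀ + Σ ν·ξ):
  M: 768 − 2(306.8) = 154.4
  Q: 0 + 1(306.8) − 1(210.9) = 95.9
  V: 0 + 1(210.9) = 210.9

211 mol/s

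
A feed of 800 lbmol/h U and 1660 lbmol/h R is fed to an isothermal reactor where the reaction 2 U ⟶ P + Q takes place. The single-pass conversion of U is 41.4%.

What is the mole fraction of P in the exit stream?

U reacted = 0.414 × 800 = 331.2 lbmol/h; ν_U = −2, so ξ = 331.2/2 = 165.6 lbmol/h.
Outlet amounts (n = n₀ + ν ξ):
  U: 800 − 2(165.6) = 468.8
  P: 0 + 1(165.6) = 165.6
  Q: 0 + 1(165.6) = 165.6
  R: 1660 (inert)
Total out = 2460 lbmol/h; y_P = 165.6 / 2460 = 0.06732.

0.0673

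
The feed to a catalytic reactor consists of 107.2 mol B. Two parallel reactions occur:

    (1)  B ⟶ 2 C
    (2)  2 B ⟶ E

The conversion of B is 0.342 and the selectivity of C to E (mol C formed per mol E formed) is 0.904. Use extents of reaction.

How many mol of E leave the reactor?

15 mol

Conversion of B: B consumed = 0.342 × 107.2 = 36.66 mol = 1ξ₁ + 2ξ₂.
Selectivity: 2ξ₁ / (1ξ₂) = 0.904 → ξ₁ = 0.452 ξ₂.
Substitute: (1·0.452 + 2) ξ₂ = 36.66 → ξ₂ = 14.95 mol, ξ₁ = 6.758 mol.
Outlet amounts (n = n₀ + Σ ν·ξ):
  B: 107.2 − 1(6.758) − 2(14.95) = 70.54
  C: 0 + 2(6.758) = 13.52
  E: 0 + 1(14.95) = 14.95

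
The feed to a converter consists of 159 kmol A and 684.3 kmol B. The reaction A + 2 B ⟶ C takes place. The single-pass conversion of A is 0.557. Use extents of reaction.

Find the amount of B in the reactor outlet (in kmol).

A reacted = 0.557 × 159 = 88.56 kmol; ν_A = −1, so ξ = 88.56/1 = 88.56 kmol.
Outlet amounts (n = n₀ + ν ξ):
  A: 159 − 1(88.56) = 70.44
  B: 684.3 − 2(88.56) = 507.2
  C: 0 + 1(88.56) = 88.56

507 kmol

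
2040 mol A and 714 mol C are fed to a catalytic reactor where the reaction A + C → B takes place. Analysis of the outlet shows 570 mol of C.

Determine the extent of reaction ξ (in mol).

ξ = 144 mol

For C: n = n₀ − 1ξ → 570 = 714 − 1ξ, giving ξ = 144 mol.
Outlet amounts (n = n₀ + ν ξ):
  A: 2040 − 1(144) = 1896
  C: 714 − 1(144) = 570
  B: 0 + 1(144) = 144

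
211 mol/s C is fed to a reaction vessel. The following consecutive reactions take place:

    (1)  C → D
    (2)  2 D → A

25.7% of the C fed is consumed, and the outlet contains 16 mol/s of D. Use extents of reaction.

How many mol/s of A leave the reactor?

19.1 mol/s

Conversion of C: C consumed = 1ξ₁ = 0.257 × 211 → ξ₁ = 54.23 mol/s.
D balance: n_D = 0 + 1ξ₁ − 2ξ₂ = 16 → ξ₂ = (1·54.23 − 16)/2 = 19.11 mol/s.
Outlet amounts (n = n₀ + Σ ν·ξ):
  C: 211 − 1(54.23) = 156.8
  D: 0 + 1(54.23) − 2(19.11) = 16
  A: 0 + 1(19.11) = 19.11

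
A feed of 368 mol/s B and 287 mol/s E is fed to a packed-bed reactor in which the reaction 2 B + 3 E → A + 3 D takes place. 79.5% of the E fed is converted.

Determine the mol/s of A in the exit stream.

76.1 mol/s

E reacted = 0.795 × 287 = 228.2 mol/s; ν_E = −3, so ξ = 228.2/3 = 76.06 mol/s.
Outlet amounts (n = n₀ + ν ξ):
  B: 368 − 2(76.06) = 215.9
  E: 287 − 3(76.06) = 58.83
  A: 0 + 1(76.06) = 76.06
  D: 0 + 3(76.06) = 228.2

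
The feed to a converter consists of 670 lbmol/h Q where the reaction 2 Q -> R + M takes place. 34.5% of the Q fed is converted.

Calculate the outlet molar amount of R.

Q reacted = 0.345 × 670 = 231.1 lbmol/h; ν_Q = −2, so ξ = 231.1/2 = 115.6 lbmol/h.
Outlet amounts (n = n₀ + ν ξ):
  Q: 670 − 2(115.6) = 438.9
  R: 0 + 1(115.6) = 115.6
  M: 0 + 1(115.6) = 115.6

116 lbmol/h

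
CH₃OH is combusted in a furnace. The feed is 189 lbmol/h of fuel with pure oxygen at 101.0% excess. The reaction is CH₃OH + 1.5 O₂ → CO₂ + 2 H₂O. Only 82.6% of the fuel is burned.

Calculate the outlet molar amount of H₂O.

312 lbmol/h

Stoichiometric O₂ = 1.5 × 189 = 283.5 lbmol/h; O₂ fed = 283.5 × 2.010 = 569.8 lbmol/h.
Fuel reacted = 0.826 × 189 → ξ = 156.1 lbmol/h.
Outlet (n = n₀ + ν ξ):
  CH₃OH: 189 − 1(156.1) = 32.89
  O₂: 569.8 − 1.5(156.1) = 335.7
  CO₂: 0 + 1(156.1) = 156.1
  H₂O: 0 + 2(156.1) = 312.2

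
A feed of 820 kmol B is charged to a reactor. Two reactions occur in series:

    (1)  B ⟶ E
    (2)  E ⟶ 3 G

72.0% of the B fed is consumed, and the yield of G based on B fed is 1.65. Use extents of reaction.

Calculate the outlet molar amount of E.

Conversion of B: B consumed = 1ξ₁ = 0.72 × 820 → ξ₁ = 590.4 kmol.
Yield of G: 3ξ₂ / 820 = 1.65 → ξ₂ = 451 kmol.
Outlet amounts (n = n₀ + Σ ν·ξ):
  B: 820 − 1(590.4) = 229.6
  E: 0 + 1(590.4) − 1(451) = 139.4
  G: 0 + 3(451) = 1353

139 kmol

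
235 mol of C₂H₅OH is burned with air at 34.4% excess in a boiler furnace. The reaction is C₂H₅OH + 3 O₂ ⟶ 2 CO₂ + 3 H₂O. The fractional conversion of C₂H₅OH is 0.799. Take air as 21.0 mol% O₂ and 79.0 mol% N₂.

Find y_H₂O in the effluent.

Stoichiometric O₂ = 3 × 235 = 705 mol; O₂ fed = 705 × 1.344 = 947.5 mol.
N₂ fed = 947.5 × 79/21 = 3564 mol.
Fuel reacted = 0.799 × 235 → ξ = 187.8 mol.
Outlet (n = n₀ + ν ξ):
  C₂H₅OH: 235 − 1(187.8) = 47.23
  O₂: 947.5 − 3(187.8) = 384.2
  N₂: 3564 (inert)
  CO₂: 0 + 2(187.8) = 375.5
  H₂O: 0 + 3(187.8) = 563.3
Total out = 4935 mol; y_H₂O = 563.3 / 4935 = 0.1141.

0.114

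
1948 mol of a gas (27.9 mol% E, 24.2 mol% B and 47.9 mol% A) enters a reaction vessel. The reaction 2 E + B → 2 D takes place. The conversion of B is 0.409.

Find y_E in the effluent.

0.0899

B reacted = 0.409 × 471.4 = 192.8 mol; ν_B = −1, so ξ = 192.8/1 = 192.8 mol.
Outlet amounts (n = n₀ + ν ξ):
  E: 543.5 − 2(192.8) = 157.9
  B: 471.4 − 1(192.8) = 278.6
  D: 0 + 2(192.8) = 385.6
  A: 933.1 (inert)
Total out = 1755 mol; y_E = 157.9 / 1755 = 0.08995.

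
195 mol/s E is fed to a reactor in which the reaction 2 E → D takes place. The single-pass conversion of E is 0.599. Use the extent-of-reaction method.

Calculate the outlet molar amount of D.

58.4 mol/s

E reacted = 0.599 × 195 = 116.8 mol/s; ν_E = −2, so ξ = 116.8/2 = 58.4 mol/s.
Outlet amounts (n = n₀ + ν ξ):
  E: 195 − 2(58.4) = 78.2
  D: 0 + 1(58.4) = 58.4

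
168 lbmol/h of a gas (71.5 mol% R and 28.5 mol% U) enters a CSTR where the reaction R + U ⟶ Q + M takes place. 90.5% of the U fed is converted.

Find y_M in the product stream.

U reacted = 0.905 × 47.88 = 43.33 lbmol/h; ν_U = −1, so ξ = 43.33/1 = 43.33 lbmol/h.
Outlet amounts (n = n₀ + ν ξ):
  R: 120.1 − 1(43.33) = 76.79
  U: 47.88 − 1(43.33) = 4.549
  Q: 0 + 1(43.33) = 43.33
  M: 0 + 1(43.33) = 43.33
Total out = 168 lbmol/h; y_M = 43.33 / 168 = 0.2579.

0.258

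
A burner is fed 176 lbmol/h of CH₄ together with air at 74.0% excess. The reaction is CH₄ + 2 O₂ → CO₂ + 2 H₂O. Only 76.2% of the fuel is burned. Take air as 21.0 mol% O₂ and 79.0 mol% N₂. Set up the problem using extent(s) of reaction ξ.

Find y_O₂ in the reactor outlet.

Stoichiometric O₂ = 2 × 176 = 352 lbmol/h; O₂ fed = 352 × 1.740 = 612.5 lbmol/h.
N₂ fed = 612.5 × 79/21 = 2304 lbmol/h.
Fuel reacted = 0.762 × 176 → ξ = 134.1 lbmol/h.
Outlet (n = n₀ + ν ξ):
  CH₄: 176 − 1(134.1) = 41.89
  O₂: 612.5 − 2(134.1) = 344.3
  N₂: 2304 (inert)
  CO₂: 0 + 1(134.1) = 134.1
  H₂O: 0 + 2(134.1) = 268.2
Total out = 3093 lbmol/h; y_O₂ = 344.3 / 3093 = 0.1113.

0.111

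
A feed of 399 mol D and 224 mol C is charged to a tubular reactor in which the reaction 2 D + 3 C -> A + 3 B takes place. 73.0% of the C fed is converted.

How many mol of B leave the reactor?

C reacted = 0.73 × 224 = 163.5 mol; ν_C = −3, so ξ = 163.5/3 = 54.51 mol.
Outlet amounts (n = n₀ + ν ξ):
  D: 399 − 2(54.51) = 290
  C: 224 − 3(54.51) = 60.48
  A: 0 + 1(54.51) = 54.51
  B: 0 + 3(54.51) = 163.5

164 mol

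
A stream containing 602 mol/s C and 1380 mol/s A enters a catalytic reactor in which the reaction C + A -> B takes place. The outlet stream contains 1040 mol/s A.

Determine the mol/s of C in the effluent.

262 mol/s

For A: n = n₀ − 1ξ → 1040 = 1380 − 1ξ, giving ξ = 340 mol/s.
Outlet amounts (n = n₀ + ν ξ):
  C: 602 − 1(340) = 262
  A: 1380 − 1(340) = 1040
  B: 0 + 1(340) = 340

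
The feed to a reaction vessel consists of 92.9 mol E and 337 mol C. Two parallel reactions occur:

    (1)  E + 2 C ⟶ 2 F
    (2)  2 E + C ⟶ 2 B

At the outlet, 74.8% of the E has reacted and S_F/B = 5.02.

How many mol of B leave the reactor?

Conversion of E: E consumed = 0.748 × 92.9 = 69.49 mol = 1ξ₁ + 2ξ₂.
Selectivity: 2ξ₁ / (2ξ₂) = 5.02 → ξ₁ = 5.02 ξ₂.
Substitute: (1·5.02 + 2) ξ₂ = 69.49 → ξ₂ = 9.899 mol, ξ₁ = 49.69 mol.
Outlet amounts (n = n₀ + Σ ν·ξ):
  E: 92.9 − 1(49.69) − 2(9.899) = 23.41
  C: 337 − 2(49.69) − 1(9.899) = 227.7
  F: 0 + 2(49.69) = 99.38
  B: 0 + 2(9.899) = 19.8

19.8 mol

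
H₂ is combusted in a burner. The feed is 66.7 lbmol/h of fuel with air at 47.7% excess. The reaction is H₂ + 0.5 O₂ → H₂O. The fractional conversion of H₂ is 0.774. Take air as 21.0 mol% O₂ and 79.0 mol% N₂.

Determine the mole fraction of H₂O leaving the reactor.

0.187

Stoichiometric O₂ = 0.5 × 66.7 = 33.35 lbmol/h; O₂ fed = 33.35 × 1.477 = 49.26 lbmol/h.
N₂ fed = 49.26 × 79/21 = 185.3 lbmol/h.
Fuel reacted = 0.774 × 66.7 → ξ = 51.63 lbmol/h.
Outlet (n = n₀ + ν ξ):
  H₂: 66.7 − 1(51.63) = 15.07
  O₂: 49.26 − 0.5(51.63) = 23.45
  N₂: 185.3 (inert)
  H₂O: 0 + 1(51.63) = 51.63
Total out = 275.4 lbmol/h; y_H₂O = 51.63 / 275.4 = 0.1874.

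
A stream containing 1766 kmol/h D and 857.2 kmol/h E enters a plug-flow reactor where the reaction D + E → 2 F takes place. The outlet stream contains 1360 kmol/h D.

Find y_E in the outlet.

For D: n = n₀ − 1ξ → 1360 = 1766 − 1ξ, giving ξ = 406 kmol/h.
Outlet amounts (n = n₀ + ν ξ):
  D: 1766 − 1(406) = 1360
  E: 857.2 − 1(406) = 451.2
  F: 0 + 2(406) = 812
Total out = 2623 kmol/h; y_E = 451.2 / 2623 = 0.172.

0.172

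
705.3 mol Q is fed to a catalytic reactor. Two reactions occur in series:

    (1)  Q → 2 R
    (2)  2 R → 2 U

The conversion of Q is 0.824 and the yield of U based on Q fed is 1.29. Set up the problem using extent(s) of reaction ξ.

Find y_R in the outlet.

Conversion of Q: Q consumed = 1ξ₁ = 0.824 × 705.3 → ξ₁ = 581.2 mol.
Yield of U: 2ξ₂ / 705.3 = 1.29 → ξ₂ = 454.9 mol.
Outlet amounts (n = n₀ + Σ ν·ξ):
  Q: 705.3 − 1(581.2) = 124.1
  R: 0 + 2(581.2) − 2(454.9) = 252.5
  U: 0 + 2(454.9) = 909.8
Total out = 1286 mol; y_R = 252.5 / 1286 = 0.1963.

0.196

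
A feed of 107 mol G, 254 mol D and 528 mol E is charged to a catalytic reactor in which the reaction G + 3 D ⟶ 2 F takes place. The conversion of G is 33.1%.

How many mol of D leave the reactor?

G reacted = 0.331 × 107 = 35.42 mol; ν_G = −1, so ξ = 35.42/1 = 35.42 mol.
Outlet amounts (n = n₀ + ν ξ):
  G: 107 − 1(35.42) = 71.58
  D: 254 − 3(35.42) = 147.7
  F: 0 + 2(35.42) = 70.83
  E: 528 (inert)

148 mol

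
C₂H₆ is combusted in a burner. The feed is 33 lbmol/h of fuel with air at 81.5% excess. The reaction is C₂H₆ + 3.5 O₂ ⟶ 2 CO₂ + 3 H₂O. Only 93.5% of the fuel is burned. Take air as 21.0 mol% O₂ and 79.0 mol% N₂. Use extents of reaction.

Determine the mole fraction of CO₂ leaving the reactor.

0.059

Stoichiometric O₂ = 3.5 × 33 = 115.5 lbmol/h; O₂ fed = 115.5 × 1.815 = 209.6 lbmol/h.
N₂ fed = 209.6 × 79/21 = 788.6 lbmol/h.
Fuel reacted = 0.935 × 33 → ξ = 30.86 lbmol/h.
Outlet (n = n₀ + ν ξ):
  C₂H₆: 33 − 1(30.86) = 2.145
  O₂: 209.6 − 3.5(30.86) = 101.6
  N₂: 788.6 (inert)
  CO₂: 0 + 2(30.86) = 61.71
  H₂O: 0 + 3(30.86) = 92.56
Total out = 1047 lbmol/h; y_CO₂ = 61.71 / 1047 = 0.05896.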